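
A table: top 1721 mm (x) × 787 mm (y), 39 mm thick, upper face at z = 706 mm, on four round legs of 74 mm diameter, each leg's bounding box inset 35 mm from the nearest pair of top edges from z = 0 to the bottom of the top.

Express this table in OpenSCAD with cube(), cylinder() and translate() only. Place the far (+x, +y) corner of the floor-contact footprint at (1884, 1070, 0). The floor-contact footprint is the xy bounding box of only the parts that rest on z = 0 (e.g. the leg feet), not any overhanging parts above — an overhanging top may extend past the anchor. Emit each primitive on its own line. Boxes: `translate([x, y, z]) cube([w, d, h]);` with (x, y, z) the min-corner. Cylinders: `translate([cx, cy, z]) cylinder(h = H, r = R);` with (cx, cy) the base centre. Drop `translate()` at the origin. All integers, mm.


translate([198, 318, 667]) cube([1721, 787, 39]);
translate([270, 390, 0]) cylinder(h = 667, r = 37);
translate([1847, 390, 0]) cylinder(h = 667, r = 37);
translate([270, 1033, 0]) cylinder(h = 667, r = 37);
translate([1847, 1033, 0]) cylinder(h = 667, r = 37);


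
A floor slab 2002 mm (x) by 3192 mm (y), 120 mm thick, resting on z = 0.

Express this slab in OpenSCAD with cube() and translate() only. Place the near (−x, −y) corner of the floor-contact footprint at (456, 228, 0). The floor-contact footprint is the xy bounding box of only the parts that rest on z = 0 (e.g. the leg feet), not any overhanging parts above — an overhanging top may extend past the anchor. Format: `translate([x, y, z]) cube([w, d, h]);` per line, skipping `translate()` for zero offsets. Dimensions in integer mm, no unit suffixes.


translate([456, 228, 0]) cube([2002, 3192, 120]);


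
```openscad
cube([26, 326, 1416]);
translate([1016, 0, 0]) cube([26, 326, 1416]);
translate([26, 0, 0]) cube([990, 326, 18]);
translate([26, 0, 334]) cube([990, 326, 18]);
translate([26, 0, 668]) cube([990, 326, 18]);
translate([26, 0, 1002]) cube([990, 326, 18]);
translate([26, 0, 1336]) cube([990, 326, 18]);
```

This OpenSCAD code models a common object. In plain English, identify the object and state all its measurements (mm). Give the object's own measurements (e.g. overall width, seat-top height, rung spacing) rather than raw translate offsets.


An open bookshelf. Two side panels, each 26 mm thick, 326 mm deep and 1416 mm tall, stand 1042 mm apart (outside-to-outside). Between them sit 5 shelves, each 18 mm thick and 326 mm deep, spanning the full gap between the sides. The bottom shelf rests on the floor (its underside at z = 0) and the clear gap between one shelf's top and the next shelf's underside is 316 mm.


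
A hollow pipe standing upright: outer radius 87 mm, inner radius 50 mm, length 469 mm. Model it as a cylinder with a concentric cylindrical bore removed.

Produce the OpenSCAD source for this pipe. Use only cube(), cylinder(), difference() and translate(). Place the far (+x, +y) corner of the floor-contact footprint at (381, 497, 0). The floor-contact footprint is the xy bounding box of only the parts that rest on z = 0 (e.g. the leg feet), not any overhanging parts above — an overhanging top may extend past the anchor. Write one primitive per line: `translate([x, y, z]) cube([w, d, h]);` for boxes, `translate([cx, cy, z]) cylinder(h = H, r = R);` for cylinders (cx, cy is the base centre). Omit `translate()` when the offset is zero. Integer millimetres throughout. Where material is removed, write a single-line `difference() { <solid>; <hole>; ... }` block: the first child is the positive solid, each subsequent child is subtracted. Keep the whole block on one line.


difference() { translate([294, 410, 0]) cylinder(h = 469, r = 87); translate([294, 410, 0]) cylinder(h = 469, r = 50); }


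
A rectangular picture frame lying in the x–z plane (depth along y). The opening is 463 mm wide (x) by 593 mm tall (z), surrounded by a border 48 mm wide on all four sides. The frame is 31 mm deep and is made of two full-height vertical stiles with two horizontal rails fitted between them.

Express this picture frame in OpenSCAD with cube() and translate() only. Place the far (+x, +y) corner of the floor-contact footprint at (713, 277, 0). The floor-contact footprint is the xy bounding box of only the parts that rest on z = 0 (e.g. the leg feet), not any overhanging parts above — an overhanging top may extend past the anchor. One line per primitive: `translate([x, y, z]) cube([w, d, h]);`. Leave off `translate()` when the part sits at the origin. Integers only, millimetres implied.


translate([154, 246, 0]) cube([48, 31, 689]);
translate([665, 246, 0]) cube([48, 31, 689]);
translate([202, 246, 0]) cube([463, 31, 48]);
translate([202, 246, 641]) cube([463, 31, 48]);


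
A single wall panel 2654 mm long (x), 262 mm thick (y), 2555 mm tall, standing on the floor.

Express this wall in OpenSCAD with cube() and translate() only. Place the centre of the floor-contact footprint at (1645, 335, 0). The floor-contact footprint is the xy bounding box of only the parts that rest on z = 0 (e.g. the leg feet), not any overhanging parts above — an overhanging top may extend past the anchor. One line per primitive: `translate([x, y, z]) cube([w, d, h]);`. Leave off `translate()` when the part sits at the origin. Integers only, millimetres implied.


translate([318, 204, 0]) cube([2654, 262, 2555]);


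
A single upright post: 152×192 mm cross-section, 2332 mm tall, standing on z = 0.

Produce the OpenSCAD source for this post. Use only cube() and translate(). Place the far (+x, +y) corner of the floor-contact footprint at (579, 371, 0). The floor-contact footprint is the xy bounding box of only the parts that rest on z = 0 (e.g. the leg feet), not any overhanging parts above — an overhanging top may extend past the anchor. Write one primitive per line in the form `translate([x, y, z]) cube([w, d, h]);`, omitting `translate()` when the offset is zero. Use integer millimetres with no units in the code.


translate([427, 179, 0]) cube([152, 192, 2332]);


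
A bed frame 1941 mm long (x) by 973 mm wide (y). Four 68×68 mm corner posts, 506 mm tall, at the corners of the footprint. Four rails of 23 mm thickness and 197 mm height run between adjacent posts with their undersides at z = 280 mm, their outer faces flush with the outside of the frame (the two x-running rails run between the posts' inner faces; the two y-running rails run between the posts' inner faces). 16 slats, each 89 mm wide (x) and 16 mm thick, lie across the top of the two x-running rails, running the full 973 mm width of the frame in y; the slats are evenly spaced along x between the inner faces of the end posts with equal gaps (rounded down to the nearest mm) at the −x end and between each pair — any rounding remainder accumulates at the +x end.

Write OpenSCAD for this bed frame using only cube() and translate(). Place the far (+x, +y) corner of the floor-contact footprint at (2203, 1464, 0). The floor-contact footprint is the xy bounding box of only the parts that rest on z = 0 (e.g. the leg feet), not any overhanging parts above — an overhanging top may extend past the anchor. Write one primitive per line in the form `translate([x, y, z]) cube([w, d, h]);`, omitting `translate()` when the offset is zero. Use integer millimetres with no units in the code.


// slat z = rail_z + rail_h = 280 + 197 = 477
// slat gap = ⌊(1805 − 16·89) / 17⌋ = 22
translate([262, 491, 0]) cube([68, 68, 506]);
translate([262, 1396, 0]) cube([68, 68, 506]);
translate([2135, 491, 0]) cube([68, 68, 506]);
translate([2135, 1396, 0]) cube([68, 68, 506]);
translate([330, 491, 280]) cube([1805, 23, 197]);
translate([330, 1441, 280]) cube([1805, 23, 197]);
translate([262, 559, 280]) cube([23, 837, 197]);
translate([2180, 559, 280]) cube([23, 837, 197]);
translate([352, 491, 477]) cube([89, 973, 16]);
translate([463, 491, 477]) cube([89, 973, 16]);
translate([574, 491, 477]) cube([89, 973, 16]);
translate([685, 491, 477]) cube([89, 973, 16]);
translate([796, 491, 477]) cube([89, 973, 16]);
translate([907, 491, 477]) cube([89, 973, 16]);
translate([1018, 491, 477]) cube([89, 973, 16]);
translate([1129, 491, 477]) cube([89, 973, 16]);
translate([1240, 491, 477]) cube([89, 973, 16]);
translate([1351, 491, 477]) cube([89, 973, 16]);
translate([1462, 491, 477]) cube([89, 973, 16]);
translate([1573, 491, 477]) cube([89, 973, 16]);
translate([1684, 491, 477]) cube([89, 973, 16]);
translate([1795, 491, 477]) cube([89, 973, 16]);
translate([1906, 491, 477]) cube([89, 973, 16]);
translate([2017, 491, 477]) cube([89, 973, 16]);


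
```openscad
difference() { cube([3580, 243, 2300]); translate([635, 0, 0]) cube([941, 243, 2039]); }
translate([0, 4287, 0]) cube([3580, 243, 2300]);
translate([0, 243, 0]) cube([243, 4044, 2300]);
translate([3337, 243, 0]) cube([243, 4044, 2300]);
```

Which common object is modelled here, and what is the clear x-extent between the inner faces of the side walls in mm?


A single room. The interior width is 3094 mm.

Four walls enclosing a rectangle with a door in the front wall — a room. Outside width 3580 minus two 243 mm walls gives 3094 mm.


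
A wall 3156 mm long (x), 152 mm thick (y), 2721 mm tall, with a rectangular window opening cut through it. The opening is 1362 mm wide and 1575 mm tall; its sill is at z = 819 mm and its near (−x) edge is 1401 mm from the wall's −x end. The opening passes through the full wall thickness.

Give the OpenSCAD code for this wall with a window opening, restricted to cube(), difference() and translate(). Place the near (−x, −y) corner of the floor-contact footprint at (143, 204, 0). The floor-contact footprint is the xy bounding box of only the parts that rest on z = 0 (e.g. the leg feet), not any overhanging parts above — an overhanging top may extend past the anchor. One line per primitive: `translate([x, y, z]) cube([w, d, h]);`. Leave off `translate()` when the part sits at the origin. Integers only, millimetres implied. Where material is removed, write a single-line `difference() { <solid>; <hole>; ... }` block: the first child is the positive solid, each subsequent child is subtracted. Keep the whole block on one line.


difference() { translate([143, 204, 0]) cube([3156, 152, 2721]); translate([1544, 204, 819]) cube([1362, 152, 1575]); }


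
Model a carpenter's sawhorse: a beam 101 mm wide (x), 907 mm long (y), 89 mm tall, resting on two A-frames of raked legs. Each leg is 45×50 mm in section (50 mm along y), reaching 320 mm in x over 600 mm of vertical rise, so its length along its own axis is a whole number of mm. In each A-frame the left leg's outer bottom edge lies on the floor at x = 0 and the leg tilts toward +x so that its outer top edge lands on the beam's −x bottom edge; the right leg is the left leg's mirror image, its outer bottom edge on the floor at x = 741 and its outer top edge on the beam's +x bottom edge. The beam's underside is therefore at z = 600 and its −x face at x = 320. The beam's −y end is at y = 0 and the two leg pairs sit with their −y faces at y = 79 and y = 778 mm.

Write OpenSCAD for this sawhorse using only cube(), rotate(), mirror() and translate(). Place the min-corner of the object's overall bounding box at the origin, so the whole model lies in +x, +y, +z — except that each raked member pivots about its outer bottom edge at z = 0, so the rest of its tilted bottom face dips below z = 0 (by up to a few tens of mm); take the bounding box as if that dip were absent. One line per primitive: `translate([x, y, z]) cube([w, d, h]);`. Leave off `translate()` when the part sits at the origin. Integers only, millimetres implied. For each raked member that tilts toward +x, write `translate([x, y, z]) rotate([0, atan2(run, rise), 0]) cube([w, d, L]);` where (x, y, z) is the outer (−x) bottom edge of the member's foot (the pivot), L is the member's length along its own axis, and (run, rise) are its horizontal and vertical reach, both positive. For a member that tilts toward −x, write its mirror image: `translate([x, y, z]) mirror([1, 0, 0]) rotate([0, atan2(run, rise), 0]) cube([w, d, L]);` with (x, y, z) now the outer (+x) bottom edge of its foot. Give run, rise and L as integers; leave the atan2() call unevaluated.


translate([320, 0, 600]) cube([101, 907, 89]);
translate([0, 79, 0]) rotate([0, atan2(320, 600), 0]) cube([45, 50, 680]);
translate([741, 79, 0]) mirror([1, 0, 0]) rotate([0, atan2(320, 600), 0]) cube([45, 50, 680]);
translate([0, 778, 0]) rotate([0, atan2(320, 600), 0]) cube([45, 50, 680]);
translate([741, 778, 0]) mirror([1, 0, 0]) rotate([0, atan2(320, 600), 0]) cube([45, 50, 680]);


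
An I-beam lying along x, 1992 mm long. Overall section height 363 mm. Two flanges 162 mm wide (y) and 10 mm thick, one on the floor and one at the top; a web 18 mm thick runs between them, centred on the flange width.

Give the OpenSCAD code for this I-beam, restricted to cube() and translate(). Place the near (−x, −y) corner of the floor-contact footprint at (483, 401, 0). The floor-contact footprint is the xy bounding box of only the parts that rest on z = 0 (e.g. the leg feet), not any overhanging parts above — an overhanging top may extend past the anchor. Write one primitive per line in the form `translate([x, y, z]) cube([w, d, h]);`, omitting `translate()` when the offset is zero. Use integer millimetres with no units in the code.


translate([483, 401, 0]) cube([1992, 162, 10]);
translate([483, 473, 10]) cube([1992, 18, 343]);
translate([483, 401, 353]) cube([1992, 162, 10]);


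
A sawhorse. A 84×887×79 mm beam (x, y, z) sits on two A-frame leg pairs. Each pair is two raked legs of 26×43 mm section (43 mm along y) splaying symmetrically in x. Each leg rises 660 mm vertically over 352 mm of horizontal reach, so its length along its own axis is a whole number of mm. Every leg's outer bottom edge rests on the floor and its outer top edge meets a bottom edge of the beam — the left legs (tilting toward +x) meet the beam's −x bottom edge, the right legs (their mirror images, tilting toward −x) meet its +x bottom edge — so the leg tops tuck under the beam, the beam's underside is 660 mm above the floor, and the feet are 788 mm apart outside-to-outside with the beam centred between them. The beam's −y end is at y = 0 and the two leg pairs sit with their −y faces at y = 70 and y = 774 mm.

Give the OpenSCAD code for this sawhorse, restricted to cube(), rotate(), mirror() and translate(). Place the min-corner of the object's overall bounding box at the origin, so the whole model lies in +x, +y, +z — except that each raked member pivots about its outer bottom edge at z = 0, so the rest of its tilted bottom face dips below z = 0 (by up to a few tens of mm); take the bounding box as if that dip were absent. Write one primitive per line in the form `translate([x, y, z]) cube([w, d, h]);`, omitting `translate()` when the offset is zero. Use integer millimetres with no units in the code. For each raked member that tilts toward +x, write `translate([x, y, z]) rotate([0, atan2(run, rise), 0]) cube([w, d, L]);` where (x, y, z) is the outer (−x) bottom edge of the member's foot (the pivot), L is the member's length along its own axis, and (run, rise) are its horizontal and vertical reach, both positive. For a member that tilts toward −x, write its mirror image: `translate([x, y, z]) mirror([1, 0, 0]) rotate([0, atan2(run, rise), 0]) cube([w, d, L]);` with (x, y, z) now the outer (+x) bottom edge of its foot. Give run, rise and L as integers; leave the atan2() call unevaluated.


translate([352, 0, 660]) cube([84, 887, 79]);
translate([0, 70, 0]) rotate([0, atan2(352, 660), 0]) cube([26, 43, 748]);
translate([788, 70, 0]) mirror([1, 0, 0]) rotate([0, atan2(352, 660), 0]) cube([26, 43, 748]);
translate([0, 774, 0]) rotate([0, atan2(352, 660), 0]) cube([26, 43, 748]);
translate([788, 774, 0]) mirror([1, 0, 0]) rotate([0, atan2(352, 660), 0]) cube([26, 43, 748]);


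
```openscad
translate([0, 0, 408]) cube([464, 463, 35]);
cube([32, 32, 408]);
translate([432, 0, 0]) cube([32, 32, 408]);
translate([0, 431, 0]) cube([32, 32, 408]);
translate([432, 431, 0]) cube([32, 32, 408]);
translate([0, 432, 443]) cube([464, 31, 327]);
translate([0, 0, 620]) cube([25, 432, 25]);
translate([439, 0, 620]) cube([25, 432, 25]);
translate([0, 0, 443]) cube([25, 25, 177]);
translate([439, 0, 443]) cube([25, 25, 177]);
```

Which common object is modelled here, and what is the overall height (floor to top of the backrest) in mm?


A chair. The overall height is 770 mm.

A slab on four corner posts with a tall panel at the back — a chair. The seat slab sits at z = 408 with thickness 35, and the 327 mm backrest starts at the seat top, so the overall height is 408 + 35 + 327 = 770 mm.


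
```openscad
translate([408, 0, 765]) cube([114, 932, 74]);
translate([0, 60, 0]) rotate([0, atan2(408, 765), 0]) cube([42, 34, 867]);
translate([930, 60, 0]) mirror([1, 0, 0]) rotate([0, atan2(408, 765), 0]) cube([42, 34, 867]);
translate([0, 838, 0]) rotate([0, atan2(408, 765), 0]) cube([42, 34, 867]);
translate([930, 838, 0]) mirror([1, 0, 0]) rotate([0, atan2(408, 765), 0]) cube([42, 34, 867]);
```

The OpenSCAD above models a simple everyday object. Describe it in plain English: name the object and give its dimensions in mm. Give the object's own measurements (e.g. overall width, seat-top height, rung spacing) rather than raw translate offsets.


A sawhorse. A 114×932×74 mm beam (x, y, z) sits on two A-frame leg pairs. Each pair is two raked legs of 42×34 mm section (34 mm along y) splaying symmetrically in x. Each leg rises 765 mm vertically over 408 mm of horizontal reach and is 867 mm long along its own axis. Every leg's outer bottom edge rests on the floor and its outer top edge meets a bottom edge of the beam — the left legs (tilting toward +x) meet the beam's −x bottom edge, the right legs (their mirror images, tilting toward −x) meet its +x bottom edge — so the leg tops tuck under the beam, the beam's underside is 765 mm above the floor, and the feet are 930 mm apart outside-to-outside with the beam centred between them. The two leg pairs are set in 60 mm from either end of the beam.


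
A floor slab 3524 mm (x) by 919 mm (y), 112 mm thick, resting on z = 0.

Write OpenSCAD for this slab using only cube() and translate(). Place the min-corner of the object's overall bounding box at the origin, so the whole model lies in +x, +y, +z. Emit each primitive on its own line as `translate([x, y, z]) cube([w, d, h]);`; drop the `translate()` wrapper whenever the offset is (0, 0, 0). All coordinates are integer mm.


cube([3524, 919, 112]);


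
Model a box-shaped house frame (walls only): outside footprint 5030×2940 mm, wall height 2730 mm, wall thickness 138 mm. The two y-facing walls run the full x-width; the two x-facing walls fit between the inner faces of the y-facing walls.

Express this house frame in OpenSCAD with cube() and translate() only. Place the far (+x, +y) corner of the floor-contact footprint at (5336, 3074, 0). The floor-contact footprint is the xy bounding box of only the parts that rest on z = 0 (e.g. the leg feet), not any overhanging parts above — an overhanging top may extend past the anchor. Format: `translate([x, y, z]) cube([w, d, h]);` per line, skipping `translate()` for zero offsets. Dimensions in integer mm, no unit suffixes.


translate([306, 134, 0]) cube([5030, 138, 2730]);
translate([306, 2936, 0]) cube([5030, 138, 2730]);
translate([306, 272, 0]) cube([138, 2664, 2730]);
translate([5198, 272, 0]) cube([138, 2664, 2730]);


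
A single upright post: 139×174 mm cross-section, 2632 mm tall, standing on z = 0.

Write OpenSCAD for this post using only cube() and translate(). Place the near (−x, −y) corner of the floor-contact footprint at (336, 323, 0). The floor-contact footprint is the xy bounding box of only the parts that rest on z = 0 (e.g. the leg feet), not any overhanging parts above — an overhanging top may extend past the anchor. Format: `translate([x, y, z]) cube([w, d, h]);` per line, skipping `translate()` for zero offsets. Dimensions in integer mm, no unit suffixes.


translate([336, 323, 0]) cube([139, 174, 2632]);


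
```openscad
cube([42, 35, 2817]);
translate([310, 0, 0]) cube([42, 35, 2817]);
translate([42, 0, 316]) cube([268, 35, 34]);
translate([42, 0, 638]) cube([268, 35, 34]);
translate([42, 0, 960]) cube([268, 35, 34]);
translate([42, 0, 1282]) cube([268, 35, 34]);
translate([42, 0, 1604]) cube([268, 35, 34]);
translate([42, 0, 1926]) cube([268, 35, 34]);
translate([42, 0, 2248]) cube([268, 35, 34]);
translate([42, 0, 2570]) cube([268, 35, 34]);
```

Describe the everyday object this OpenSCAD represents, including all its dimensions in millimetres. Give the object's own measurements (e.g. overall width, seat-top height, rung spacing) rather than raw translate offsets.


A straight ladder. Two 42×35 mm vertical rails, 2817 mm tall, stand 352 mm apart (outside-to-outside) with their front faces coplanar on the −y side. 8 rungs, each 35 mm deep and 34 mm tall, span between the inner faces of the rails, front faces flush with the rails. The lowest rung's underside is at z = 316 mm and rungs are spaced 322 mm apart (underside to underside).


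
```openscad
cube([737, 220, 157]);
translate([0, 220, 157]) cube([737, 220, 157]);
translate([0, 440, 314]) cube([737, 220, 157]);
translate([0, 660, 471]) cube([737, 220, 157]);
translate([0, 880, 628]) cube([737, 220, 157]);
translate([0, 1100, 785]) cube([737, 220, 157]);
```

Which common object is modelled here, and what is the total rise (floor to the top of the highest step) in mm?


A staircase. The total rise is 942 mm.

6 identical blocks, each offset up and back from the previous — a staircase. Each step is 157 mm tall and there are 6 of them, so the total rise is 6 × 157 = 942 mm.


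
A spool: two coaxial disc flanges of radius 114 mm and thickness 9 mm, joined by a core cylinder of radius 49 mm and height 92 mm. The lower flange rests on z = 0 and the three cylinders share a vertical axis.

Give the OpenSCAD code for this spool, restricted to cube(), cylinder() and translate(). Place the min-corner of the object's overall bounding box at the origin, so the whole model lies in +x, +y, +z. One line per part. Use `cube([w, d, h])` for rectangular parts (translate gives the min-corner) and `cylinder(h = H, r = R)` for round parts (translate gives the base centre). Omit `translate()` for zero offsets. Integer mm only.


translate([114, 114, 0]) cylinder(h = 9, r = 114);
translate([114, 114, 9]) cylinder(h = 92, r = 49);
translate([114, 114, 101]) cylinder(h = 9, r = 114);


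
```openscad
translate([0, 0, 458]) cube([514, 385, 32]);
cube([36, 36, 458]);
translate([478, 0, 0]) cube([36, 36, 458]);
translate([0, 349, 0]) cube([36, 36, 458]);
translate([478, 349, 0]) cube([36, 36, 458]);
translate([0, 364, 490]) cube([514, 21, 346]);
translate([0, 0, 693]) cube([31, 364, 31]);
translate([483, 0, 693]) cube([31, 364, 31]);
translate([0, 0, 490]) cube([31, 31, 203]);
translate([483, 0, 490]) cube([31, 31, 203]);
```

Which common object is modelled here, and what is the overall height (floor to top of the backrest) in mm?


A chair. The overall height is 836 mm.

A slab on four corner posts with a tall panel at the back — a chair. The seat slab sits at z = 458 with thickness 32, and the 346 mm backrest starts at the seat top, so the overall height is 458 + 32 + 346 = 836 mm.


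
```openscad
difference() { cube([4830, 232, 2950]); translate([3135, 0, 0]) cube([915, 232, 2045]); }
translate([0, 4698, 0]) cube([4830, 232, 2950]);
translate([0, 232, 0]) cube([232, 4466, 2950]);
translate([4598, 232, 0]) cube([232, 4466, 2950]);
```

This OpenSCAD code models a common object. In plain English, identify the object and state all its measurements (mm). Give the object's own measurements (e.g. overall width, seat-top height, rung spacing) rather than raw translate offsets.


A single room: four walls, each 2950 mm tall and 232 mm thick, enclosing an outside footprint 4830×4930 mm (x × y), no floor or roof. The front and back walls (−y and +y sides) run the full x-width; the side walls fit between their inner faces. A door opening 915 mm wide and 2045 mm tall is cut through the front wall from the floor up, its −x edge 3135 mm from the wall's −x end.


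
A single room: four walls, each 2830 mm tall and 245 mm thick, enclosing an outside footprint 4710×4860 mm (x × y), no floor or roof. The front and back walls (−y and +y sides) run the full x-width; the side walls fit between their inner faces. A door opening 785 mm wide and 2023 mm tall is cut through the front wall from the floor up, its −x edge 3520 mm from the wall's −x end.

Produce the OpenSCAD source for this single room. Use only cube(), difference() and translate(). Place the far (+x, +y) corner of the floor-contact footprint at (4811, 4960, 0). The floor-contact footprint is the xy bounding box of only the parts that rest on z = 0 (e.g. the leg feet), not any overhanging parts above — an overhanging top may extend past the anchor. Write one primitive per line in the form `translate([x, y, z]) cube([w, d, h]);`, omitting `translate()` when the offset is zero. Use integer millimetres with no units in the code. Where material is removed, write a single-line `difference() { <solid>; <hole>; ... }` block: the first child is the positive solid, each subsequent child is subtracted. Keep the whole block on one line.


difference() { translate([101, 100, 0]) cube([4710, 245, 2830]); translate([3621, 100, 0]) cube([785, 245, 2023]); }
translate([101, 4715, 0]) cube([4710, 245, 2830]);
translate([101, 345, 0]) cube([245, 4370, 2830]);
translate([4566, 345, 0]) cube([245, 4370, 2830]);


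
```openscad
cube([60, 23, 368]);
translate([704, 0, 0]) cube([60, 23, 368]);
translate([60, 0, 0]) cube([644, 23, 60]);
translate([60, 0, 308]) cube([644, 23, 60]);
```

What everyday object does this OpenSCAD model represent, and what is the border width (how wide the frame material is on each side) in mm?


A picture frame. The border width is 60 mm.

Four thin pieces enclosing a rectangular opening — a picture frame. The two full-height stiles are 368 mm tall; the top rail sits at z = 308 and is 60 mm tall, so the border above the opening is 368 − 308 = 60 mm, matching the stile x-width.


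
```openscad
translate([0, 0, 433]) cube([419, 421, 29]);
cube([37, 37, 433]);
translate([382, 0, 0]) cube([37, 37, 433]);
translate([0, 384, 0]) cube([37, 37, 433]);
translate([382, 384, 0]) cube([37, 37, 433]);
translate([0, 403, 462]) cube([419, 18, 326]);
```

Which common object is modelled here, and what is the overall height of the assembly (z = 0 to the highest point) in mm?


A chair. The overall height is 788 mm.

A slab on four corner posts with a tall panel at the back — a chair. The seat slab sits at z = 433 with thickness 29, and the 326 mm backrest starts at the seat top, so the overall height is 433 + 29 + 326 = 788 mm.


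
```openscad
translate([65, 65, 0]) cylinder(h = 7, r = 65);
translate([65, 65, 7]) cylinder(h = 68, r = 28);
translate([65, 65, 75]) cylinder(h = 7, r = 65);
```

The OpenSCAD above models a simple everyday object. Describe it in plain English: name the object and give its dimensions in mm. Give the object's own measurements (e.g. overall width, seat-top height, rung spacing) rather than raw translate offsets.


A spool: two coaxial disc flanges of radius 65 mm and thickness 7 mm, joined by a core cylinder of radius 28 mm and height 68 mm. The lower flange rests on z = 0 and the three cylinders share a vertical axis.


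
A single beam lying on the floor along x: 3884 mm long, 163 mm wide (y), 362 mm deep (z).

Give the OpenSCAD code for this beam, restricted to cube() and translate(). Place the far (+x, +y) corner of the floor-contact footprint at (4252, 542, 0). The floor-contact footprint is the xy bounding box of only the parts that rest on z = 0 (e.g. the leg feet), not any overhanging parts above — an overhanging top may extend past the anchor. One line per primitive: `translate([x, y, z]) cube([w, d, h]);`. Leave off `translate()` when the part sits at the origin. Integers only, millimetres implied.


translate([368, 379, 0]) cube([3884, 163, 362]);


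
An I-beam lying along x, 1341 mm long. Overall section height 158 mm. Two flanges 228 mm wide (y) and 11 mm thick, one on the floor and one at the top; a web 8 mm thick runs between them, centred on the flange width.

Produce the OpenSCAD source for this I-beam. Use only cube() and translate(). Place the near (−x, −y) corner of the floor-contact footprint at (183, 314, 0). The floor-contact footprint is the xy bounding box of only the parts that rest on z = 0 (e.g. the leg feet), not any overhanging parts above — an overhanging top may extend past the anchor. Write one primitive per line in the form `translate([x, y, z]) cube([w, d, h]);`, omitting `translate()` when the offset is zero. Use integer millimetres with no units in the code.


translate([183, 314, 0]) cube([1341, 228, 11]);
translate([183, 424, 11]) cube([1341, 8, 136]);
translate([183, 314, 147]) cube([1341, 228, 11]);


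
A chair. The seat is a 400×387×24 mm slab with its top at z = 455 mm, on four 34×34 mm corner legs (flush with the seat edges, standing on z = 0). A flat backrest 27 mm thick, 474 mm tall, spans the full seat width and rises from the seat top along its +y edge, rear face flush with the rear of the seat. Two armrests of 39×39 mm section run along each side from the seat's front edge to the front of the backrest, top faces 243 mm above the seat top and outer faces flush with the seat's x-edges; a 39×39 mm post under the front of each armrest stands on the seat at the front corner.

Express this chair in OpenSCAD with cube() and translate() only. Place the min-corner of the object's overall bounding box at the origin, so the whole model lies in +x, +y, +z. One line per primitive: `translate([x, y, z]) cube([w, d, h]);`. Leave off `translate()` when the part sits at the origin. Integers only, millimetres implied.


translate([0, 0, 431]) cube([400, 387, 24]);
cube([34, 34, 431]);
translate([366, 0, 0]) cube([34, 34, 431]);
translate([0, 353, 0]) cube([34, 34, 431]);
translate([366, 353, 0]) cube([34, 34, 431]);
translate([0, 360, 455]) cube([400, 27, 474]);
translate([0, 0, 659]) cube([39, 360, 39]);
translate([361, 0, 659]) cube([39, 360, 39]);
translate([0, 0, 455]) cube([39, 39, 204]);
translate([361, 0, 455]) cube([39, 39, 204]);


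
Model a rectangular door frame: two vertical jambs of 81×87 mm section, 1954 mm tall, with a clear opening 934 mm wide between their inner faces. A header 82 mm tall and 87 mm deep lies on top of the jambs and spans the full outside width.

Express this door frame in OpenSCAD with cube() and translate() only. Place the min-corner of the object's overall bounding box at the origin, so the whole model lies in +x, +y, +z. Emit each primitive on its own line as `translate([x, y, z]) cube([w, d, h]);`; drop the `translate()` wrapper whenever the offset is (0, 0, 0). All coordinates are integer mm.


cube([81, 87, 1954]);
translate([1015, 0, 0]) cube([81, 87, 1954]);
translate([0, 0, 1954]) cube([1096, 87, 82]);


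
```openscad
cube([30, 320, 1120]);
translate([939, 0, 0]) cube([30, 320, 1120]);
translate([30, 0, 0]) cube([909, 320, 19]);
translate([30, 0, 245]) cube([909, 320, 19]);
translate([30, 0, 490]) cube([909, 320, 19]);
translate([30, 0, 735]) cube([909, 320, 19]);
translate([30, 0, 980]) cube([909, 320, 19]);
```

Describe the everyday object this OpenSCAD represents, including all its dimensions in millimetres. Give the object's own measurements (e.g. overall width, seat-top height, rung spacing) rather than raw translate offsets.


An open bookshelf. Two side panels, each 30 mm thick, 320 mm deep and 1120 mm tall, stand 969 mm apart (outside-to-outside). Between them sit 5 shelves, each 19 mm thick and 320 mm deep, spanning the full gap between the sides. The bottom shelf rests on the floor (its underside at z = 0) and the clear gap between one shelf's top and the next shelf's underside is 226 mm.


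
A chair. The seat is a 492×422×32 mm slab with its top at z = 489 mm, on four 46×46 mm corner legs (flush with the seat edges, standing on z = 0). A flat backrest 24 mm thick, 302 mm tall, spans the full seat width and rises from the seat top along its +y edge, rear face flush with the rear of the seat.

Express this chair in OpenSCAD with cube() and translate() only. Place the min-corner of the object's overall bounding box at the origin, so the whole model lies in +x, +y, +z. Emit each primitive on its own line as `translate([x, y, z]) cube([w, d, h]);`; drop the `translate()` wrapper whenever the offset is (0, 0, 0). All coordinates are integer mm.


translate([0, 0, 457]) cube([492, 422, 32]);
cube([46, 46, 457]);
translate([446, 0, 0]) cube([46, 46, 457]);
translate([0, 376, 0]) cube([46, 46, 457]);
translate([446, 376, 0]) cube([46, 46, 457]);
translate([0, 398, 489]) cube([492, 24, 302]);


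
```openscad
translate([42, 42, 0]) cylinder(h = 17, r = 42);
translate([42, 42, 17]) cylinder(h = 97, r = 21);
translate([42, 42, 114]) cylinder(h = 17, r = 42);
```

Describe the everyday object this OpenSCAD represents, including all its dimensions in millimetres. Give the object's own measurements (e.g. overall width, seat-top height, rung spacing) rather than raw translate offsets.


A spool: two coaxial disc flanges of radius 42 mm and thickness 17 mm, joined by a core cylinder of radius 21 mm and height 97 mm. The lower flange rests on z = 0 and the three cylinders share a vertical axis.


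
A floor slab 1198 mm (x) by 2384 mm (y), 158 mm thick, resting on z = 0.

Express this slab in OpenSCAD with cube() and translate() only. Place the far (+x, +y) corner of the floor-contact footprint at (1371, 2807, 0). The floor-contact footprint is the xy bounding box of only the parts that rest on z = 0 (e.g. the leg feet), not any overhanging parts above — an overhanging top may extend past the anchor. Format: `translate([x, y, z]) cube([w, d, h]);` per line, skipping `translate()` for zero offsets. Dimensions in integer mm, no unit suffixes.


translate([173, 423, 0]) cube([1198, 2384, 158]);


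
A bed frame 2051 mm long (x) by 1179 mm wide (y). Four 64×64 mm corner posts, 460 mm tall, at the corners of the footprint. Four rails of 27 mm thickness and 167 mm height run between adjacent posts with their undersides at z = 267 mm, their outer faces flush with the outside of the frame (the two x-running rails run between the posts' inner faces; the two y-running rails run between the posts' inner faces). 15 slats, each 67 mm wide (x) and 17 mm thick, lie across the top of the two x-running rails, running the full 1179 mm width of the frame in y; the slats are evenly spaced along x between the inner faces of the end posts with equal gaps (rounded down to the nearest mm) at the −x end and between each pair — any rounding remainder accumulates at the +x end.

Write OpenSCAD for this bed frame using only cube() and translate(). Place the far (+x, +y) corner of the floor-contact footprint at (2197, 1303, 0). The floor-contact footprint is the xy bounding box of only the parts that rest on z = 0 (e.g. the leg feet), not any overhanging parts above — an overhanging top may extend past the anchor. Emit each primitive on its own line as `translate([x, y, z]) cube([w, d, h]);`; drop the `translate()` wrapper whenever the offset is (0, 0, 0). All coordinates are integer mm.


translate([146, 124, 0]) cube([64, 64, 460]);
translate([146, 1239, 0]) cube([64, 64, 460]);
translate([2133, 124, 0]) cube([64, 64, 460]);
translate([2133, 1239, 0]) cube([64, 64, 460]);
translate([210, 124, 267]) cube([1923, 27, 167]);
translate([210, 1276, 267]) cube([1923, 27, 167]);
translate([146, 188, 267]) cube([27, 1051, 167]);
translate([2170, 188, 267]) cube([27, 1051, 167]);
translate([267, 124, 434]) cube([67, 1179, 17]);
translate([391, 124, 434]) cube([67, 1179, 17]);
translate([515, 124, 434]) cube([67, 1179, 17]);
translate([639, 124, 434]) cube([67, 1179, 17]);
translate([763, 124, 434]) cube([67, 1179, 17]);
translate([887, 124, 434]) cube([67, 1179, 17]);
translate([1011, 124, 434]) cube([67, 1179, 17]);
translate([1135, 124, 434]) cube([67, 1179, 17]);
translate([1259, 124, 434]) cube([67, 1179, 17]);
translate([1383, 124, 434]) cube([67, 1179, 17]);
translate([1507, 124, 434]) cube([67, 1179, 17]);
translate([1631, 124, 434]) cube([67, 1179, 17]);
translate([1755, 124, 434]) cube([67, 1179, 17]);
translate([1879, 124, 434]) cube([67, 1179, 17]);
translate([2003, 124, 434]) cube([67, 1179, 17]);


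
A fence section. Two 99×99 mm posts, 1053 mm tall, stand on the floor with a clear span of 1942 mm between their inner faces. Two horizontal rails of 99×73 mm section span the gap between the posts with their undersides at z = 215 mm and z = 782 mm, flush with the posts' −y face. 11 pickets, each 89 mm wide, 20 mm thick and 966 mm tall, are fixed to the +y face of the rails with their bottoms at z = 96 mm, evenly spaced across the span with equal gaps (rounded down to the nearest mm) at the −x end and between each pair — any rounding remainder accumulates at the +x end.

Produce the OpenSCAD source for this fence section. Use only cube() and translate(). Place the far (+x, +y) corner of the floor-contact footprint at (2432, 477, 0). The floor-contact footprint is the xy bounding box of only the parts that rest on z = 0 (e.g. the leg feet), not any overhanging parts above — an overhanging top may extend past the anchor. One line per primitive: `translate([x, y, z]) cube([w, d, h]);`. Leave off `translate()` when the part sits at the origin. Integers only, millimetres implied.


translate([292, 378, 0]) cube([99, 99, 1053]);
translate([2333, 378, 0]) cube([99, 99, 1053]);
translate([391, 378, 215]) cube([1942, 99, 73]);
translate([391, 378, 782]) cube([1942, 99, 73]);
translate([471, 477, 96]) cube([89, 20, 966]);
translate([640, 477, 96]) cube([89, 20, 966]);
translate([809, 477, 96]) cube([89, 20, 966]);
translate([978, 477, 96]) cube([89, 20, 966]);
translate([1147, 477, 96]) cube([89, 20, 966]);
translate([1316, 477, 96]) cube([89, 20, 966]);
translate([1485, 477, 96]) cube([89, 20, 966]);
translate([1654, 477, 96]) cube([89, 20, 966]);
translate([1823, 477, 96]) cube([89, 20, 966]);
translate([1992, 477, 96]) cube([89, 20, 966]);
translate([2161, 477, 96]) cube([89, 20, 966]);


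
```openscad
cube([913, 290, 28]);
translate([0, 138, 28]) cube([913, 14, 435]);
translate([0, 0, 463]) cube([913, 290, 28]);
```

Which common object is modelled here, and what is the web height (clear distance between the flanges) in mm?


An I-beam. The web height is 435 mm.

Two wide flanges with a thin centred web — an I-beam. Overall 491 mm minus two 28 mm flanges gives a web of 491 − 2·28 = 435 mm.


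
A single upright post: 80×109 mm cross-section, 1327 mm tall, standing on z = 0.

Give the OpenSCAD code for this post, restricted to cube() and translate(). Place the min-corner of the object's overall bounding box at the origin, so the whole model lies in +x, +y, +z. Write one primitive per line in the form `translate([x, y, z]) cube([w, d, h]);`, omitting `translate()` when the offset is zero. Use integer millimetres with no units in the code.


cube([80, 109, 1327]);


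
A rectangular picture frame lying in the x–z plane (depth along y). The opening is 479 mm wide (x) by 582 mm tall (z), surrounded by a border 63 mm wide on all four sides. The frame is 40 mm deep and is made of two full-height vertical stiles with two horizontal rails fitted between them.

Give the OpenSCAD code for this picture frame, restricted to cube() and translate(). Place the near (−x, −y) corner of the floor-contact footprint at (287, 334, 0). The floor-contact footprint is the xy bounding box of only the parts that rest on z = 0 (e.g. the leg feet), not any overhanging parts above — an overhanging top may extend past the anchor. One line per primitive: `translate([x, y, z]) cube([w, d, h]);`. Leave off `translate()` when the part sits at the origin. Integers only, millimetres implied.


translate([287, 334, 0]) cube([63, 40, 708]);
translate([829, 334, 0]) cube([63, 40, 708]);
translate([350, 334, 0]) cube([479, 40, 63]);
translate([350, 334, 645]) cube([479, 40, 63]);
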